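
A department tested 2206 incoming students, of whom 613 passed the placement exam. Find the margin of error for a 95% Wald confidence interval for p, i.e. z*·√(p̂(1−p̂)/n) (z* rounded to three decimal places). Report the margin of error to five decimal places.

p̂ = 613/2206 = 0.27788.
SE = √(p̂(1−p̂)/n) = √(0.200662/2206) = 0.009537.
The 95% critical value is z* = 1.960.
Margin of error = z*·SE = 1.960 × 0.009537 = 0.01869.

ME = 0.01869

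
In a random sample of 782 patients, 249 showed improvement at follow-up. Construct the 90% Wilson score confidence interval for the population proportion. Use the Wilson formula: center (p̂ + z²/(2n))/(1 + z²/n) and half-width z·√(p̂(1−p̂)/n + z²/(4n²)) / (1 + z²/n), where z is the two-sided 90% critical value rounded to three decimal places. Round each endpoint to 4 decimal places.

(0.2917, 0.3464)

p̂ = 249/782 = 0.31841; z = 1.645, so z² = 2.706025.
Denominator 1 + z²/n = 1 + 2.706025/782 = 1.003460.
Center = (0.31841 + 0.001730)/1.003460 = 0.31904.
Radicand: p̂(1−p̂)/n + z²/(4n²) = 0.000277528 + 0.000001106 = 0.000278634.
Half-width = z·√(radicand)/denom = 1.645·0.016692/1.003460 = 0.02736.
CI: 0.31904 ± 0.02736 = (0.2917, 0.3464).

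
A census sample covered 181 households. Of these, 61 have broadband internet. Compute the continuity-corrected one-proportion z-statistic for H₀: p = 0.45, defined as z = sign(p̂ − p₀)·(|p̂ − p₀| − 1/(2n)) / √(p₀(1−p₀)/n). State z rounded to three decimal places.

With x = 61 successes in n = 181, p̂ = 0.33702. p̂ − p₀ = -0.112983.
Continuity correction 1/(2n) = 1/362 = 0.002762.
Corrected numerator: |-0.112983| − 0.002762 = 0.110221.
SE₀ = √(0.45·0.55/181) = 0.036978.
z = −0.110221/0.036978 = -2.981.

z = -2.981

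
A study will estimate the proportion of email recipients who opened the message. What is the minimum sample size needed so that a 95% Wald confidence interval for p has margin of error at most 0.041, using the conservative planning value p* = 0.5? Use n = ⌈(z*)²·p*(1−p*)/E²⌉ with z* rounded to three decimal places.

The 95% critical value is z* = 1.960.
p*(1−p*) = 0.2500.
Required n before rounding: 3.841600 × 0.2500 / 0.041² = 571.327.
Rounding up, n = 572.

n = 572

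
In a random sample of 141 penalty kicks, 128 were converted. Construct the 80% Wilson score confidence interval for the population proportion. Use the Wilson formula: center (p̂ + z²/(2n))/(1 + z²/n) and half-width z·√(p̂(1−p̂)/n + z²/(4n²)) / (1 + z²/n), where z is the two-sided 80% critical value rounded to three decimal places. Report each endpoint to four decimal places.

Here p̂ = 128/141 = 0.90780 and z = 1.282 (z² = 1.643524).
1 + z²/n = 1.011656.
Center = (0.90780 + 0.005828)/1.011656 = 0.90310.
Radicand: p̂(1−p̂)/n + z²/(4n²) = 0.000593603 + 0.000020667 = 0.000614270.
Half-width = z·√(radicand)/denom = 1.282·0.024784/1.011656 = 0.03141.
So the interval runs from 0.8717 to 0.9345.

(0.8717, 0.9345)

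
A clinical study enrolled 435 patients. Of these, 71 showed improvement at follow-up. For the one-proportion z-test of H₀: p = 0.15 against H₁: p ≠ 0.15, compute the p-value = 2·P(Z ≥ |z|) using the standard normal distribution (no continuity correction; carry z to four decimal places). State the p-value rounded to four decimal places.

With x = 71 successes in n = 435, p̂ = 0.16322.
Null standard error: √(0.15·0.85/435) = √0.000293103 = 0.017120.
z = (p̂ − p₀)/SE = (71/435 − 0.15)/0.017120 ≈ 0.7721.
From the standard normal, 2·P(Z ≥ |z|) = 0.4401.

p-value = 0.4401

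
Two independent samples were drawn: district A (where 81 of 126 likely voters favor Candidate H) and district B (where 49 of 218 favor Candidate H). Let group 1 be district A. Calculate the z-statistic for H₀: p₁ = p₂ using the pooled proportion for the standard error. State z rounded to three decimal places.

z = 7.705

p̂₁ = 81/126 = 0.64286, p̂₂ = 49/218 = 0.22477.
Pooled p̂ = (81+49)/(126+218) = 130/344 = 0.37791.
SE = √[p̂(1−p̂)(1/n₁+1/n₂)] = √[0.37791·0.62209·(1/126+1/218)] ≈ 0.054261.
z = 0.41809/0.054261 = 7.705.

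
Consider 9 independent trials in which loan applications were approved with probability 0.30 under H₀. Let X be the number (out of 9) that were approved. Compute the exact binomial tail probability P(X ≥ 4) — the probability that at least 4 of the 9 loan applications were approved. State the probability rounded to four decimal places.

P = 0.2703

X ~ Binomial(n=9, p=0.30).
P(X ≥ 4) = Σ_{j=4}^{9} C(9,j)·0.30^j·0.70^{9−j}.
= 0.171532 + 0.073514 + 0.021004 + 0.003858 + 0.000413 + 0.000020 = 0.2703.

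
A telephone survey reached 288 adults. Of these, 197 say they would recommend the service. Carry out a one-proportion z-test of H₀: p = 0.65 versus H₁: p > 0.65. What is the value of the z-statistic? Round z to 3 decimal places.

p̂ = 197/288 = 0.68403.
Null standard error: √(0.65·0.35/288) = √0.000789931 = 0.028106.
Test statistic: z = 0.03403/0.028106 = 1.211.

z = 1.211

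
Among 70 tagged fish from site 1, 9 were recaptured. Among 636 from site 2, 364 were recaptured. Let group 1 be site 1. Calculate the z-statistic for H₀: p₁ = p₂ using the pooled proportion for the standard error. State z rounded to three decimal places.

z = -7.059

Sample proportions: p̂₁ = 9/70 = 0.12857 and p̂₂ = 364/636 = 0.57233.
Pooled p̂ = (9+364)/(70+636) = 373/706 = 0.52833.
Pooled SE = √[0.2491975·0.01585804] ≈ 0.062863.
z = -0.44376/0.062863 = -7.059.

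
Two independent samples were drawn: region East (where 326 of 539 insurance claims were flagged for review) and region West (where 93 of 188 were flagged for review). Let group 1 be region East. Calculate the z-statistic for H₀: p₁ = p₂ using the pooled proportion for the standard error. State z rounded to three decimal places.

z = 2.632

p̂₁ = 326/539 = 0.60482, p̂₂ = 93/188 = 0.49468.
Pooling: p̂ = 419/727 = 0.57634.
Pooled SE = √[0.2441720·0.00717444] ≈ 0.041854.
z = (p̂₁ − p̂₂)/SE = (0.60482 − 0.49468)/0.041854 = 0.11014/0.041854 = 2.632.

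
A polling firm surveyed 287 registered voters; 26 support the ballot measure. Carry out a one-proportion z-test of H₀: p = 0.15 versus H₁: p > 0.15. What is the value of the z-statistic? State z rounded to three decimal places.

z = -2.819

Sample proportion p̂ = 26/287 = 0.09059.
SE₀ = √(0.15·0.85/287) = 0.021077.
z = (p̂ − p₀)/SE = (0.09059 − 0.15)/0.021077 = -2.819.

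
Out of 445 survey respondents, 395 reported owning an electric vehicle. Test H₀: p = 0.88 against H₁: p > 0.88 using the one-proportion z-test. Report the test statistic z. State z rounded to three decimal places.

The sample proportion is 395/445 = 0.88764.
Under H₀, SE = √(p₀(1−p₀)/n) = √(0.88·0.12/445) = √0.000237303 = 0.015405.
z = (0.88764 − 0.88)/0.015405 = 0.00764/0.015405 = 0.496.

z = 0.496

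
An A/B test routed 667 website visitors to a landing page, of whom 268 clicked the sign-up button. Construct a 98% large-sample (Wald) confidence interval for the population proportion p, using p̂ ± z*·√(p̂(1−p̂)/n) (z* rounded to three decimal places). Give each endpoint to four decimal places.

Sample proportion p̂ = 268/667 = 0.40180.
SE = √(p̂(1−p̂)/n) = √(0.240357/667) = 0.018983.
The 98% critical value is z* = 2.326.
Margin = 2.326·0.018983 = 0.04415.
So the interval runs from 0.3576 to 0.4460.

(0.3576, 0.4460)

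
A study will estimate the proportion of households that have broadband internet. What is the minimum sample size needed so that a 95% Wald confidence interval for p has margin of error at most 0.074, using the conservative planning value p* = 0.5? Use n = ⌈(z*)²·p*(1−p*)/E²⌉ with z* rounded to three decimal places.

n = 176

z* = 1.960 at the 95% level.
p*(1−p*) = 0.50·0.50 = 0.2500.
Required n before rounding: 3.841600 × 0.2500 / 0.074² = 175.383.
⌈175.383⌉ = 176.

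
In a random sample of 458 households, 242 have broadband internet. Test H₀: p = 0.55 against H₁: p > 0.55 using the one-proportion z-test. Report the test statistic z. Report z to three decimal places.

p̂ = 242/458 = 0.52838.
SE₀ = √(0.55·0.45/458) = 0.023246.
Test statistic: z = -0.02162/0.023246 = -0.930.

z = -0.930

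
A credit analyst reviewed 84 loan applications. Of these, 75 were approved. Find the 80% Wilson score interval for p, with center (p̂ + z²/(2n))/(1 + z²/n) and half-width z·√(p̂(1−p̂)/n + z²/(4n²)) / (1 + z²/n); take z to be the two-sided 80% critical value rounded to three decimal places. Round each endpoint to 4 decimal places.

Here p̂ = 75/84 = 0.89286 and z = 1.282 (z² = 1.643524).
1 + z²/n = 1.019566.
Adjusted center: (0.89286 + z²/(2n))/1.019566 = 0.88532.
Radicand: p̂(1−p̂)/n + z²/(4n²) = 0.001138848 + 0.000058231 = 0.001197079.
Half-width = 1.282·√0.001197079/1.019566 = 0.04350.
So the interval runs from 0.8418 to 0.9288.

(0.8418, 0.9288)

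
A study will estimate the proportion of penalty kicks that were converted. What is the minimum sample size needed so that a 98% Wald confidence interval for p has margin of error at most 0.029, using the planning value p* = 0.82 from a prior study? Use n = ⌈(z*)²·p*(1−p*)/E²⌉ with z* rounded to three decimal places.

n = 950

For 98% confidence, z* = 2.326.
p*(1−p*) = 0.1476.
Required n before rounding: 5.410276 × 0.1476 / 0.029² = 949.532.
⌈949.532⌉ = 950.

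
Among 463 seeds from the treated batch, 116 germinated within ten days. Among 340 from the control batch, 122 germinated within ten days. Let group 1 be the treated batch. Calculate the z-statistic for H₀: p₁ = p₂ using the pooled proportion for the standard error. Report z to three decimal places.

p̂₁ = 116/463 = 0.25054, p̂₂ = 122/340 = 0.35882.
Pooled p̂ = (116+122)/(463+340) = 238/803 = 0.29639.
SE = √[p̂(1−p̂)(1/n₁+1/n₂)] = √[0.29639·0.70361·(1/463+1/340)] ≈ 0.032616.
z = (p̂₁ − p̂₂)/SE = (0.25054 − 0.35882)/0.032616 = -0.10828/0.032616 = -3.320.

z = -3.320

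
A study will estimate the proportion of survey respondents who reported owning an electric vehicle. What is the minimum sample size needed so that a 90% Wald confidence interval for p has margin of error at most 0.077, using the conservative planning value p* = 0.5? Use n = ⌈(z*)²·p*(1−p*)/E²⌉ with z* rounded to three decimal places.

n = 115

The 90% critical value is z* = 1.645.
p*(1−p*) = 0.50·0.50 = 0.2500.
(z*)²·p*(1−p*)/E² = 2.706025·0.2500/0.005929 = 114.101.
⌈114.101⌉ = 115.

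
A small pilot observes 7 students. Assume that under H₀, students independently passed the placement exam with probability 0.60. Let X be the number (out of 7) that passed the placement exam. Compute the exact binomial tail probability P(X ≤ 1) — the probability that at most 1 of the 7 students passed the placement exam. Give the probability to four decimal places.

P = 0.0188

X is binomial with n = 7 and p = 0.60.
P(X ≤ 1) = C(7,0)·0.60^0·0.40^7 + C(7,1)·0.60^1·0.40^6.
= 0.001638 + 0.017203 = 0.0188.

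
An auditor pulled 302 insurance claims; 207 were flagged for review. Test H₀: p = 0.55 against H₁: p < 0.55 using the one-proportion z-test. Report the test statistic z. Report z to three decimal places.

p̂ = 207/302 = 0.68543.
Under H₀, SE = √(p₀(1−p₀)/n) = √(0.55·0.45/302) = √0.000819536 = 0.028628.
Test statistic: z = 0.13543/0.028628 = 4.731.

z = 4.731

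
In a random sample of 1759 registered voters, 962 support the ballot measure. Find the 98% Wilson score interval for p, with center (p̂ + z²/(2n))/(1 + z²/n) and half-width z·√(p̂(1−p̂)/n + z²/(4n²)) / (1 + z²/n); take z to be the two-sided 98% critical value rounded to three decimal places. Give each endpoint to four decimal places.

p̂ = 962/1759 = 0.54690; z = 2.326, so z² = 5.410276.
Denominator 1 + z²/n = 1 + 5.410276/1759 = 1.003076.
Center = (0.54690 + 0.001538)/1.003076 = 0.54676.
Radicand: p̂(1−p̂)/n + z²/(4n²) = 0.000140876 + 0.000000437 = 0.000141313.
Half-width = z·√(radicand)/denom = 2.326·0.011888/1.003076 = 0.02757.
So the interval runs from 0.5192 to 0.5743.

(0.5192, 0.5743)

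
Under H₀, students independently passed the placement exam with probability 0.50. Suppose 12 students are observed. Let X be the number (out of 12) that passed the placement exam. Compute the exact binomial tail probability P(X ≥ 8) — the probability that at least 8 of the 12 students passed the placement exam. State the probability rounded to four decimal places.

X is binomial with n = 12 and p = 0.50.
P(X ≥ 8) = Σ_{j=8}^{12} C(12,j)·0.50^j·0.50^{12−j}.
= 0.120850 + 0.053711 + 0.016113 + 0.002930 + 0.000244 = 0.1938.

P = 0.1938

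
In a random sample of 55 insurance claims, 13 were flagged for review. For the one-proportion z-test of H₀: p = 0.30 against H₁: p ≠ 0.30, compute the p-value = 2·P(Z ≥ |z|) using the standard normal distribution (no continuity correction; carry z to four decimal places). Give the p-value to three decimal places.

With x = 13 successes in n = 55, p̂ = 0.23636.
SE₀ = √(0.30·0.70/55) = 0.061791.
z = (p̂ − p₀)/SE = (13/55 − 0.30)/0.061791 ≈ -1.0299.
From the standard normal, 2·P(Z ≥ |z|) = 0.303.

p-value = 0.303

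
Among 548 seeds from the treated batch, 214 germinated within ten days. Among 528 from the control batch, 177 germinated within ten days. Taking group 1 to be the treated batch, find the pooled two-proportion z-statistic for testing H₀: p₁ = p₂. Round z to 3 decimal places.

z = 1.885

Sample proportions: p̂₁ = 214/548 = 0.39051 and p̂₂ = 177/528 = 0.33523.
Pooling: p̂ = 391/1076 = 0.36338.
Pooled SE = √[0.2313358·0.00371876] ≈ 0.029331.
z = (p̂₁ − p̂₂)/SE = (0.39051 − 0.33523)/0.029331 = 0.05528/0.029331 = 1.885.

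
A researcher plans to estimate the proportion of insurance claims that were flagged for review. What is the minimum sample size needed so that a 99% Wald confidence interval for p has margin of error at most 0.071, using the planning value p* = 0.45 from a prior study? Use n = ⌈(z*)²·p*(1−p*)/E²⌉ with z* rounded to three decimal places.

For 99% confidence, z* = 2.576.
p*(1−p*) = 0.45·0.55 = 0.2475.
(z*)²·p*(1−p*)/E² = 6.635776·0.2475/0.005041 = 325.799.
⌈325.799⌉ = 326.

n = 326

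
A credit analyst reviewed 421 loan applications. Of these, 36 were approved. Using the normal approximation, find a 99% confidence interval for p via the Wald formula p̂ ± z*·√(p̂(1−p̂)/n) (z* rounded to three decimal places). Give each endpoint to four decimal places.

With x = 36 successes in n = 421, p̂ = 0.08551.
SE(p̂) = √(0.08551·0.91449/421) = 0.013629.
For 99% confidence, z* = 2.576.
Margin of error: 2.576 × 0.013629 = 0.03511.
So the interval runs from 0.0504 to 0.1206.

(0.0504, 0.1206)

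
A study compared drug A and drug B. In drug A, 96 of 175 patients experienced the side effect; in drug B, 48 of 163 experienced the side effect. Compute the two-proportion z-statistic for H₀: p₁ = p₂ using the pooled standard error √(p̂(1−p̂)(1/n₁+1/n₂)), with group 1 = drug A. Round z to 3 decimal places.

z = 4.720

Sample proportions: p̂₁ = 96/175 = 0.54857 and p̂₂ = 48/163 = 0.29448.
Pooling: p̂ = 144/338 = 0.42604.
SE = √[p̂(1−p̂)(1/n₁+1/n₂)] = √[0.42604·0.57396·(1/175+1/163)] ≈ 0.053828.
z = (p̂₁ − p̂₂)/SE = (0.54857 − 0.29448)/0.053828 = 0.25409/0.053828 = 4.720.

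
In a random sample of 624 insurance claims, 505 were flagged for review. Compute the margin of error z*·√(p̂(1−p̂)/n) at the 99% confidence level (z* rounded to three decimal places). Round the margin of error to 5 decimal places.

ME = 0.04051

With x = 505 successes in n = 624, p̂ = 0.80929.
SE = √(p̂(1−p̂)/n) = √(0.154337/624) = 0.015727.
z* = 2.576 at the 99% level.
Margin of error = z*·SE = 2.576 × 0.015727 = 0.04051.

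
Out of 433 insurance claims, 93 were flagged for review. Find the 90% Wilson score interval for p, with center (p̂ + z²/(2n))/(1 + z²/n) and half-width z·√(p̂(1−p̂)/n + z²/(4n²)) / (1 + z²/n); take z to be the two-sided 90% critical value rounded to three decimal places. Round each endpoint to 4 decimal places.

(0.1841, 0.2490)

Here p̂ = 93/433 = 0.21478 and z = 1.645 (z² = 2.706025).
1 + z²/n = 1.006249.
Adjusted center: (0.21478 + z²/(2n))/1.006249 = 0.21655.
Radicand: p̂(1−p̂)/n + z²/(4n²) = 0.000389492 + 0.000003608 = 0.000393100.
Half-width = z·√(radicand)/denom = 1.645·0.019827/1.006249 = 0.03241.
Interval: 0.21655 ± 0.03241 → (0.1841, 0.2490).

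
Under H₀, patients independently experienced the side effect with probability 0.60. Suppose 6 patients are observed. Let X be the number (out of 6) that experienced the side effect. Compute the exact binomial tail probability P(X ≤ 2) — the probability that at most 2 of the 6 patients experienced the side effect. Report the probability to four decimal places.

P = 0.1792

X ~ Binomial(n=6, p=0.60).
P(X ≤ 2) = C(6,0)·0.60^0·0.40^6 + C(6,1)·0.60^1·0.40^5 + C(6,2)·0.60^2·0.40^4.
= 0.004096 + 0.036864 + 0.138240 = 0.1792.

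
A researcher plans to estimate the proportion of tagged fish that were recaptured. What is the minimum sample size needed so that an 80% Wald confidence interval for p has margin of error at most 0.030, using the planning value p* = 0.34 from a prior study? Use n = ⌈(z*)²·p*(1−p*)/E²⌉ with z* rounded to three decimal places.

For 80% confidence, z* = 1.282.
p*(1−p*) = 0.34·0.66 = 0.2244.
(z*)²·p*(1−p*)/E² = 1.643524·0.2244/0.000900 = 409.785.
Rounding up, n = 410.

n = 410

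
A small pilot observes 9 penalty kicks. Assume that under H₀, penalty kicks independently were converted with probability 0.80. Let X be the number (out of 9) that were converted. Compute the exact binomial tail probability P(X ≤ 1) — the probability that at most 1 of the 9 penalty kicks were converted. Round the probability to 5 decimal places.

X ~ Binomial(n=9, p=0.80).
P(X ≤ 1) = C(9,0)·0.80^0·0.20^9 + C(9,1)·0.80^1·0.20^8.
= 0.000001 + 0.000018 = 0.00002.

P = 0.00002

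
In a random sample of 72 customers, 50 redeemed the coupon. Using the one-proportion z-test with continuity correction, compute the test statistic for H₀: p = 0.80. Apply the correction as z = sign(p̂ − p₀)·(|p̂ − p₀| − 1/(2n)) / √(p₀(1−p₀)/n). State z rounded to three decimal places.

Sample proportion p̂ = 50/72 = 0.69444. p̂ − p₀ = -0.105556.
Continuity correction 1/(2n) = 1/144 = 0.006944.
Corrected numerator: |-0.105556| − 0.006944 = 0.098612.
Null standard error: √(0.80·0.20/72) = √0.002222222 = 0.047140.
z = (−)0.098612/0.047140 = -2.092.

z = -2.092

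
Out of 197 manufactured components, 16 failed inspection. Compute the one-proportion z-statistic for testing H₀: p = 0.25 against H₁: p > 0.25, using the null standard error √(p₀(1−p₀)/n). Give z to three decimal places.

With x = 16 successes in n = 197, p̂ = 0.08122.
Null standard error: √(0.25·0.75/197) = √0.000951777 = 0.030851.
z = (0.08122 − 0.25)/0.030851 = -0.16878/0.030851 = -5.471.

z = -5.471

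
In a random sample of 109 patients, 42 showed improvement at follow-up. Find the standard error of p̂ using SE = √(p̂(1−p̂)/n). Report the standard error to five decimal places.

SE = 0.04661

With x = 42 successes in n = 109, p̂ = 0.38532.
p̂(1−p̂) = 0.236848.
Dividing by n and taking the root: √0.002172917 = 0.04661.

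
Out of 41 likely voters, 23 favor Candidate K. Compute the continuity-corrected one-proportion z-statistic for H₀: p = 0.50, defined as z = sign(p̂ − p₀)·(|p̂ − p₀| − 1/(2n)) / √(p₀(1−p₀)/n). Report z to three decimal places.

With x = 23 successes in n = 41, p̂ = 0.56098. p̂ − p₀ = 0.060976.
1/(2n) = 0.012195.
Corrected numerator: |0.060976| − 0.012195 = 0.048781.
Null standard error: √(0.50·0.50/41) = √0.006097561 = 0.078087.
z = +0.048781/0.078087 = 0.625.

z = 0.625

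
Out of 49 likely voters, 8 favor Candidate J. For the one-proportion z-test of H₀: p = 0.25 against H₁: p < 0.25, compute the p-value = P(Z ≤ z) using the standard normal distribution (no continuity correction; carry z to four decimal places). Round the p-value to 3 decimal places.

p̂ = 8/49 = 0.16327.
Null standard error: √(0.25·0.75/49) = √0.003826531 = 0.061859.
z = (p̂ − p₀)/SE = (8/49 − 0.25)/0.061859 ≈ -1.4021.
From the standard normal, P(Z ≤ z) = 0.080.

p-value = 0.080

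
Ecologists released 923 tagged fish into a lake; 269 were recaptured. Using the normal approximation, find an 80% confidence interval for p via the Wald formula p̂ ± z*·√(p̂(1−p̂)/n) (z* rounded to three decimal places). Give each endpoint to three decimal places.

The sample proportion is 269/923 = 0.29144.
Standard error of p̂: √(0.206503/923) = √0.000223730 = 0.014958.
The 80% critical value is z* = 1.282.
Margin of error: 1.282 × 0.014958 = 0.01918.
Interval: 0.29144 ± 0.01918 → (0.272, 0.311).

(0.272, 0.311)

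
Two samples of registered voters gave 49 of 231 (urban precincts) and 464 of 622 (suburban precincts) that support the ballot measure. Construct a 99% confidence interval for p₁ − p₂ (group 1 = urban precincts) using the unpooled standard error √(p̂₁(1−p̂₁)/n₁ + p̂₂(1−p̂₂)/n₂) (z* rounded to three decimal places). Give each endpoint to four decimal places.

(-0.6165, -0.4513)

p̂₁ = 0.21212, p̂₂ = 0.74598, so the observed difference is -0.53386.
Unpooled SE = √(p̂₁(1−p̂₁)/n₁ + p̂₂(1−p̂₂)/n₂) = √(0.000723488 + 0.000304652) = 0.032065.
For 99% confidence, z* = 2.576. Margin = 2.576·0.032065 = 0.08260.
CI: -0.53386 ± 0.08260 = (-0.6165, -0.4513).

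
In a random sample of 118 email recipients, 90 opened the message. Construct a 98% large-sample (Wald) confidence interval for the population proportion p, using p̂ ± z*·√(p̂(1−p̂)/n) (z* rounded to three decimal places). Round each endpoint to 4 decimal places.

Sample proportion p̂ = 90/118 = 0.76271.
SE(p̂) = √(0.76271·0.23729/118) = 0.039163.
For 98% confidence, z* = 2.326.
Margin of error: 2.326 × 0.039163 = 0.09109.
So the interval runs from 0.6716 to 0.8538.

(0.6716, 0.8538)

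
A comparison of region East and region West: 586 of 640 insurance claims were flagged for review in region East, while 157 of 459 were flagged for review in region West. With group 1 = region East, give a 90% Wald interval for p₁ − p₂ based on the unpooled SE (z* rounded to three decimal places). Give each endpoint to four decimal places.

(0.5329, 0.6142)

p̂₁ = 0.91563, p̂₂ = 0.34205, so the observed difference is 0.57358.
SE = √(0.000120712 + 0.000490308) = √0.000611020 = 0.024719.
The 90% critical value is z* = 1.645. Margin = 1.645·0.024719 = 0.04066.
CI: 0.57358 ± 0.04066 = (0.5329, 0.6142).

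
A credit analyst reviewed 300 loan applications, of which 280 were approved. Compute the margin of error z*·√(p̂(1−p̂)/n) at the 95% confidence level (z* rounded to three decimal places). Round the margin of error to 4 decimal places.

With x = 280 successes in n = 300, p̂ = 0.93333.
Standard error of p̂: √(0.062222/300) = √0.000207407 = 0.014402.
For 95% confidence, z* = 1.960.
So ME = 0.0282.

ME = 0.0282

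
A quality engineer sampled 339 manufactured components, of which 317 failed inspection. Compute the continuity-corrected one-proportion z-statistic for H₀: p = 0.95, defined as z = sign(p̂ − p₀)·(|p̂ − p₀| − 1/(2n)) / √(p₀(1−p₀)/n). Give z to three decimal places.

The sample proportion is 317/339 = 0.93510. p̂ − p₀ = -0.014897.
1/(2n) = 0.001475.
Corrected numerator: |-0.014897| − 0.001475 = 0.013422.
SE₀ = √(0.95·0.05/339) = 0.011837.
z = −0.013422/0.011837 = -1.134.

z = -1.134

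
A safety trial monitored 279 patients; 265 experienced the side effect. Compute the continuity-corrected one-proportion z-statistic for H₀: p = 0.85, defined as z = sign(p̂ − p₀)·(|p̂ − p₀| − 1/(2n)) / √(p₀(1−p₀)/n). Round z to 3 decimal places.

z = 4.586

Sample proportion p̂ = 265/279 = 0.94982. p̂ − p₀ = 0.099821.
1/(2n) = 0.001792.
Corrected numerator: |0.099821| − 0.001792 = 0.098029.
Null standard error: √(0.85·0.15/279) = √0.000456989 = 0.021377.
z = +0.098029/0.021377 = 4.586.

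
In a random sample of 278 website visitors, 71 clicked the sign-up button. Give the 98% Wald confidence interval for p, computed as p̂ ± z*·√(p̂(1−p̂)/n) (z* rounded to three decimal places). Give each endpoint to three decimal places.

(0.195, 0.316)

The sample proportion is 71/278 = 0.25540.
Standard error of p̂: √(0.190169/278) = √0.000684060 = 0.026155.
The 98% critical value is z* = 2.326.
Margin of error: 2.326 × 0.026155 = 0.06084.
Interval: 0.25540 ± 0.06084 → (0.195, 0.316).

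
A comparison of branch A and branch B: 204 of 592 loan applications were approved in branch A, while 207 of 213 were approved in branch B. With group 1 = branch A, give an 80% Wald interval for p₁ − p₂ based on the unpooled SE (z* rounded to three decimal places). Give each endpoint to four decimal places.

(-0.6562, -0.5983)

p̂₁ = 204/592 = 0.34459, p̂₂ = 207/213 = 0.97183; p̂₁ − p̂₂ = -0.62724.
Unpooled SE = √(p̂₁(1−p̂₁)/n₁ + p̂₂(1−p̂₂)/n₂) = √(0.000381502 + 0.000128524) = 0.022584.
The 80% critical value is z* = 1.282. Margin of error = 0.02895.
CI: -0.62724 ± 0.02895 = (-0.6562, -0.5983).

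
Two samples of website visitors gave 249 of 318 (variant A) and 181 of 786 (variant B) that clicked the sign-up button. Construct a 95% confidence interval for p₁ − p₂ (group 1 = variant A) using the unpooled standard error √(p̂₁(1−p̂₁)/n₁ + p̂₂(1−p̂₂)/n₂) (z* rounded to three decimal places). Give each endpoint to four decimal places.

(0.4987, 0.6068)

p̂₁ = 249/318 = 0.78302, p̂₂ = 181/786 = 0.23028; p̂₁ − p̂₂ = 0.55274.
SE = √(0.000534278 + 0.000225510) = √0.000759788 = 0.027564.
z* = 1.960 at the 95% level. Margin = 1.960·0.027564 = 0.05403.
So the interval runs from 0.4987 to 0.6068.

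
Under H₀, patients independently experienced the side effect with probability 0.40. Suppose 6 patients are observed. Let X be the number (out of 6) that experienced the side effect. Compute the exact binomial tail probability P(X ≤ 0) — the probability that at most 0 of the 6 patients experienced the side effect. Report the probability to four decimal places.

P = 0.0467

X ~ Binomial(n=6, p=0.40).
P(X ≤ 0) = C(6,0)·0.40^0·0.60^6.
= 0.046656 = 0.0467.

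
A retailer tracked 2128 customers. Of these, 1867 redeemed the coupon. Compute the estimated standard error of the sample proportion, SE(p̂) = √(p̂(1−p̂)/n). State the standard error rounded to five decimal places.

p̂ = 1867/2128 = 0.87735.
p̂(1−p̂) = 0.87735·0.12265 = 0.107607.
SE = √(0.107607/2128) = 0.00711.

SE = 0.00711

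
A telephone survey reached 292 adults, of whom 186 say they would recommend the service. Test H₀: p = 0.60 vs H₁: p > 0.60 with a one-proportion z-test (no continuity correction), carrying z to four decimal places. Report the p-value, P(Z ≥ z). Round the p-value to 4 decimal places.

p-value = 0.0985

Sample proportion p̂ = 186/292 = 0.63699.
Under H₀, SE = √(p₀(1−p₀)/n) = √(0.60·0.40/292) = √0.000821918 = 0.028669.
Test statistic (full precision, shown to 4 dp): z = (186/292 − 0.60)/SE₀ ≈ 1.2901.
p-value = P(Z ≥ z) with z = 1.2901 → 0.0985.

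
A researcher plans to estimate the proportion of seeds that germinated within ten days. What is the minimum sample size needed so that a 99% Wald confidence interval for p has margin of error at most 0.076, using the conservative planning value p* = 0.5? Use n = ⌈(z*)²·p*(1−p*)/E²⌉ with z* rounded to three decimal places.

For 99% confidence, z* = 2.576.
p*(1−p*) = 0.2500.
Required n before rounding: 6.635776 × 0.2500 / 0.076² = 287.213.
⌈287.213⌉ = 288.

n = 288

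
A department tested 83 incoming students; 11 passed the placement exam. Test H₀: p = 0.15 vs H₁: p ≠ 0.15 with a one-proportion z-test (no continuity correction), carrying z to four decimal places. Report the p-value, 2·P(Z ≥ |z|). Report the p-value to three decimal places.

p-value = 0.656

p̂ = 11/83 = 0.13253.
Null standard error: √(0.15·0.85/83) = √0.001536145 = 0.039194.
z = (p̂ − p₀)/SE = (11/83 − 0.15)/0.039194 ≈ -0.4457.
From the standard normal, 2·P(Z ≥ |z|) = 0.656.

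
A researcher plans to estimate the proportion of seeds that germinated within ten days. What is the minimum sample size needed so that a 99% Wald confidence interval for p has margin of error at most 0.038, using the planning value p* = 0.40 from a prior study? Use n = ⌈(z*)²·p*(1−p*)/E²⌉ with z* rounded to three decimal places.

z* = 2.576 at the 99% level.
p*(1−p*) = 0.2400.
Required n before rounding: 6.635776 × 0.2400 / 0.038² = 1102.899.
Rounding up, n = 1103.

n = 1103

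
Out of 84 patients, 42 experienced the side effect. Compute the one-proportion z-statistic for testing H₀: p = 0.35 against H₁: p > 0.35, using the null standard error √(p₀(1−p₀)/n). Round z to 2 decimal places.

z = 2.88

The sample proportion is 42/84 = 0.50000.
SE₀ = √(0.35·0.65/84) = 0.052042.
Test statistic: z = 0.15000/0.052042 = 2.88.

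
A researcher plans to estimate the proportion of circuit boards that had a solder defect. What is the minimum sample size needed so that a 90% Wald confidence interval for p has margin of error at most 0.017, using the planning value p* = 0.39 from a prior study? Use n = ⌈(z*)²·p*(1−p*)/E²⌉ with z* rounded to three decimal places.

z* = 1.645 at the 90% level.
p*(1−p*) = 0.39·0.61 = 0.2379.
Required n before rounding: 2.706025 × 0.2379 / 0.017² = 2227.555.
Rounding up, n = 2228.

n = 2228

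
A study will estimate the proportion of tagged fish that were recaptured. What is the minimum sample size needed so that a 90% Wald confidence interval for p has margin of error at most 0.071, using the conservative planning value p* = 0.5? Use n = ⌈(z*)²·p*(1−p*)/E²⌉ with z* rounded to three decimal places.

n = 135

The 90% critical value is z* = 1.645.
p*(1−p*) = 0.50·0.50 = 0.2500.
(z*)²·p*(1−p*)/E² = 2.706025·0.2500/0.005041 = 134.201.
⌈134.201⌉ = 135.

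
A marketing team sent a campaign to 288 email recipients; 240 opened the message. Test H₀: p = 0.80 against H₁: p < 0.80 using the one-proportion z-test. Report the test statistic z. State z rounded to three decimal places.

z = 1.414

Sample proportion p̂ = 240/288 = 0.83333.
SE₀ = √(0.80·0.20/288) = 0.023570.
z = (p̂ − p₀)/SE = (0.83333 − 0.80)/0.023570 = 1.414.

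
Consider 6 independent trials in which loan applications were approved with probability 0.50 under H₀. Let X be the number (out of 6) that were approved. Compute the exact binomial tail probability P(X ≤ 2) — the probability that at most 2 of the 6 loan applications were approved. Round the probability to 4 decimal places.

X ~ Binomial(n=6, p=0.50).
P(X ≤ 2) = C(6,0)·0.50^0·0.50^6 + C(6,1)·0.50^1·0.50^5 + C(6,2)·0.50^2·0.50^4.
= 0.015625 + 0.093750 + 0.234375 = 0.3438.

P = 0.3438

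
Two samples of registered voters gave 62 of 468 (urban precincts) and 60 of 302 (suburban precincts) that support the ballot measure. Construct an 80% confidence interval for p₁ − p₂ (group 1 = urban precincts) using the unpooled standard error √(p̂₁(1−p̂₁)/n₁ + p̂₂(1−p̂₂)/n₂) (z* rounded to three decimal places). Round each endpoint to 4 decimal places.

p̂₁ = 62/468 = 0.13248, p̂₂ = 60/302 = 0.19868; p̂₁ − p̂₂ = -0.06620.
SE = √(0.000245573 + 0.000527164) = √0.000772737 = 0.027798.
For 80% confidence, z* = 1.282. Margin = 1.282·0.027798 = 0.03564.
CI: -0.06620 ± 0.03564 = (-0.1018, -0.0306).

(-0.1018, -0.0306)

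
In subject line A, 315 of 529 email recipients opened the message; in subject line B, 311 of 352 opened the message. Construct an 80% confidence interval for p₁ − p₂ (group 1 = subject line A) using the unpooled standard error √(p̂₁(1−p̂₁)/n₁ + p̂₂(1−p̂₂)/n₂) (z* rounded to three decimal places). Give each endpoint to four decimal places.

p̂₁ = 315/529 = 0.59546, p̂₂ = 311/352 = 0.88352; p̂₁ − p̂₂ = -0.28806.
SE = √(0.000455363 + 0.000292359) = √0.000747722 = 0.027344.
For 80% confidence, z* = 1.282. Margin of error = 0.03506.
CI: -0.28806 ± 0.03506 = (-0.3231, -0.2530).

(-0.3231, -0.2530)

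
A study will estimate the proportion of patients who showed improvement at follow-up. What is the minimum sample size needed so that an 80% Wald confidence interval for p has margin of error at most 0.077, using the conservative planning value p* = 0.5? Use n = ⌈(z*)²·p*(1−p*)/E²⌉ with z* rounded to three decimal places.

z* = 1.282 at the 80% level.
p*(1−p*) = 0.2500.
Required n before rounding: 1.643524 × 0.2500 / 0.077² = 69.300.
⌈69.300⌉ = 70.

n = 70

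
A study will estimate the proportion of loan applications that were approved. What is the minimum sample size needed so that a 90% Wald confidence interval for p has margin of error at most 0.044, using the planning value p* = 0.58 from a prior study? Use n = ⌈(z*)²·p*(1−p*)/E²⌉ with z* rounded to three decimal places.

n = 341

For 90% confidence, z* = 1.645.
p*(1−p*) = 0.58·0.42 = 0.2436.
Required n before rounding: 2.706025 × 0.2436 / 0.044² = 340.490.
Rounding up, n = 341.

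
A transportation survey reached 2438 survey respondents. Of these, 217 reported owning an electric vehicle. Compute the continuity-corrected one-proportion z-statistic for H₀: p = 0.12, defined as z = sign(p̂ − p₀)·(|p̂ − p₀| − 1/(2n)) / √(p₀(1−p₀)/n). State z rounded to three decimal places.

p̂ = 217/2438 = 0.08901. p̂ − p₀ = -0.030993.
Continuity correction 1/(2n) = 1/4876 = 0.000205.
Corrected numerator: |-0.030993| − 0.000205 = 0.030788.
SE₀ = √(0.12·0.88/2438) = 0.006581.
z = (−)0.030788/0.006581 = -4.678.

z = -4.678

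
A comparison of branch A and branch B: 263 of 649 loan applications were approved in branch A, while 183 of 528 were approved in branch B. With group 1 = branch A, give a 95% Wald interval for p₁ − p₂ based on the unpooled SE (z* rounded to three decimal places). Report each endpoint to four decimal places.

p̂₁ = 0.40524, p̂₂ = 0.34659, so the observed difference is 0.05865.
SE = √(0.000371372 + 0.000428912) = √0.000800284 = 0.028289.
The 95% critical value is z* = 1.960. Margin = 1.960·0.028289 = 0.05545.
CI: 0.05865 ± 0.05545 = (0.0032, 0.1141).

(0.0032, 0.1141)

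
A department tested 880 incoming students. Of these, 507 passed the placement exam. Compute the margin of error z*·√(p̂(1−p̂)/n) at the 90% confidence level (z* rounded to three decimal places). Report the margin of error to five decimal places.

Sample proportion p̂ = 507/880 = 0.57614.
Standard error of p̂: √(0.244203/880) = √0.000277504 = 0.016658.
The 90% critical value is z* = 1.645.
So ME = 0.02740.

ME = 0.02740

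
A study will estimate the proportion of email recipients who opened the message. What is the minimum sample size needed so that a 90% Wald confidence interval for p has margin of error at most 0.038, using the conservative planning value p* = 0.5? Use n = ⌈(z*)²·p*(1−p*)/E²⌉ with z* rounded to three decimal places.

n = 469

z* = 1.645 at the 90% level.
p*(1−p*) = 0.2500.
Required n before rounding: 2.706025 × 0.2500 / 0.038² = 468.495.
Rounding up, n = 469.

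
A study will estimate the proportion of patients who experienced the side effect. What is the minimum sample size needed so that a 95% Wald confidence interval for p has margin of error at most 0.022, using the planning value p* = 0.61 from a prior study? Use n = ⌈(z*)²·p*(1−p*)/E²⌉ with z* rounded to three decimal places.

The 95% critical value is z* = 1.960.
p*(1−p*) = 0.2379.
(z*)²·p*(1−p*)/E² = 3.841600·0.2379/0.000484 = 1888.258.
⌈1888.258⌉ = 1889.

n = 1889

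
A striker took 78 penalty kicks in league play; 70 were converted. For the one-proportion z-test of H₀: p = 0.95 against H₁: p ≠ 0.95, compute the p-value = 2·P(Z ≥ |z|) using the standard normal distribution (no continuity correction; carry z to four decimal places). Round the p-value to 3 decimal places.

p-value = 0.033

Sample proportion p̂ = 70/78 = 0.89744.
Null standard error: √(0.95·0.05/78) = √0.000608974 = 0.024677.
z = (p̂ − p₀)/SE = (70/78 − 0.95)/0.024677 ≈ -2.1300.
p-value = 2·P(Z ≥ |z|) with z = -2.1300 → 0.033.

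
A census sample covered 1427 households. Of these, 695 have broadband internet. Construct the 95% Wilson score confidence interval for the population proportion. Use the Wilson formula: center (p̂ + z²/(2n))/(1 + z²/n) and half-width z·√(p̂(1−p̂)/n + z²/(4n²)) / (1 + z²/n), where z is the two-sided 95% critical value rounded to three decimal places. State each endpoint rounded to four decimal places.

(0.4612, 0.5130)

p̂ = 695/1427 = 0.48704; z = 1.960, so z² = 3.841600.
1 + z²/n = 1.002692.
Adjusted center: (0.48704 + z²/(2n))/1.002692 = 0.48707.
Radicand: p̂(1−p̂)/n + z²/(4n²) = 0.000175075 + 0.000000472 = 0.000175547.
Half-width = 1.960·√0.000175547/1.002692 = 0.02590.
CI: 0.48707 ± 0.02590 = (0.4612, 0.5130).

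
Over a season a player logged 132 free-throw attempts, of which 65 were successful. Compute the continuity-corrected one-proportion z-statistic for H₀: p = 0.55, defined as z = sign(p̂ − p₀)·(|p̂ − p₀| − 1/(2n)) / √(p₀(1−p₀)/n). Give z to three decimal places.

z = -1.242

With x = 65 successes in n = 132, p̂ = 0.49242. p̂ − p₀ = -0.057576.
Continuity correction 1/(2n) = 1/264 = 0.003788.
Corrected numerator: |-0.057576| − 0.003788 = 0.053788.
SE₀ = √(0.55·0.45/132) = 0.043301.
z = (−)0.053788/0.043301 = -1.242.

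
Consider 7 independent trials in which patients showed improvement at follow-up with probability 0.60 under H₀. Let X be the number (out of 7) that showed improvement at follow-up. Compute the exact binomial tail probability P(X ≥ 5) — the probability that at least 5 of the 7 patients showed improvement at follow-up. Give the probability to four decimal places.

X is binomial with n = 7 and p = 0.60.
P(X ≥ 5) = C(7,5)·0.60^5·0.40^2 + C(7,6)·0.60^6·0.40^1 + C(7,7)·0.60^7·0.40^0.
= 0.261274 + 0.130637 + 0.027994 = 0.4199.

P = 0.4199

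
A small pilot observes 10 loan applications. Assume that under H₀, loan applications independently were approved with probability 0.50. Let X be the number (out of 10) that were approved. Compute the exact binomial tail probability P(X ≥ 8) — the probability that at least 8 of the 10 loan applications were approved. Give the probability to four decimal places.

P = 0.0547

X ~ Binomial(n=10, p=0.50).
P(X ≥ 8) = C(10,8)·0.50^8·0.50^2 + C(10,9)·0.50^9·0.50^1 + C(10,10)·0.50^10·0.50^0.
= 0.043945 + 0.009766 + 0.000977 = 0.0547.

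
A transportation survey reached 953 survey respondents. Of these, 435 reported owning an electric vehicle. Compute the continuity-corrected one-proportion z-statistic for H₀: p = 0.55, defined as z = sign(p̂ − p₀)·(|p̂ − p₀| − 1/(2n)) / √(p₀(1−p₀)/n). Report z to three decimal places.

z = -5.772

The sample proportion is 435/953 = 0.45645. p̂ − p₀ = -0.093547.
1/(2n) = 0.000525.
Corrected numerator: |-0.093547| − 0.000525 = 0.093022.
Null standard error: √(0.55·0.45/953) = √0.000259706 = 0.016115.
z = (−)0.093022/0.016115 = -5.772.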